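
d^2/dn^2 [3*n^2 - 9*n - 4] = 6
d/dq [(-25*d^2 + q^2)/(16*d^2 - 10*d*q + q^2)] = 2*(q*(16*d^2 - 10*d*q + q^2) - (5*d - q)*(25*d^2 - q^2))/(16*d^2 - 10*d*q + q^2)^2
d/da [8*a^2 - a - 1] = 16*a - 1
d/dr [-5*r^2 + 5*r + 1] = 5 - 10*r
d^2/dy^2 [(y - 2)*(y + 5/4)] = 2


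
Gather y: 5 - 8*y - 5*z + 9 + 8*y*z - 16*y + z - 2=y*(8*z - 24) - 4*z + 12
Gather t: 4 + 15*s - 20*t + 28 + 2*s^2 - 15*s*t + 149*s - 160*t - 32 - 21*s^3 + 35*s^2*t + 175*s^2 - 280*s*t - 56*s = -21*s^3 + 177*s^2 + 108*s + t*(35*s^2 - 295*s - 180)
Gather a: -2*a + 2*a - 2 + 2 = 0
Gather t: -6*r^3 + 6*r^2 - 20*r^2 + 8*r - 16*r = -6*r^3 - 14*r^2 - 8*r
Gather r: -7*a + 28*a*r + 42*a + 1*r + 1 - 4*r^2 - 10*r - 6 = 35*a - 4*r^2 + r*(28*a - 9) - 5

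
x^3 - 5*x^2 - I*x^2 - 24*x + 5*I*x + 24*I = (x - 8)*(x + 3)*(x - I)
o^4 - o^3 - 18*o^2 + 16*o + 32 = (o - 4)*(o - 2)*(o + 1)*(o + 4)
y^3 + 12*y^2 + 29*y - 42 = (y - 1)*(y + 6)*(y + 7)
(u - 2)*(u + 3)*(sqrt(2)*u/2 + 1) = sqrt(2)*u^3/2 + sqrt(2)*u^2/2 + u^2 - 3*sqrt(2)*u + u - 6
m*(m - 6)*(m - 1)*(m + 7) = m^4 - 43*m^2 + 42*m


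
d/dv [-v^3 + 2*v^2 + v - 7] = -3*v^2 + 4*v + 1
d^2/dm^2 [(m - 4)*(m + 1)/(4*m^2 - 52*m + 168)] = (5*m^3 - 69*m^2 + 267*m - 191)/(m^6 - 39*m^5 + 633*m^4 - 5473*m^3 + 26586*m^2 - 68796*m + 74088)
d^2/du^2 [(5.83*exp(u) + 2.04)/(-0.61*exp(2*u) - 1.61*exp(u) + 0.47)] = (-2.169343*exp(4*u) + 2.68930699999999*exp(3*u) - 16.039218*exp(2*u) - 12.038917*exp(u) - 2.831515)*exp(u)/(0.226981*exp(6*u) + 1.797243*exp(5*u) + 4.218882*exp(4*u) + 1.403759*exp(3*u) - 3.250614*exp(2*u) + 1.066947*exp(u) - 0.103823)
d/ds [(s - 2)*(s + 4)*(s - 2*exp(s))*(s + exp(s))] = -s^3*exp(s) + 4*s^3 - 4*s^2*exp(2*s) - 5*s^2*exp(s) + 6*s^2 - 12*s*exp(2*s) + 4*s*exp(s) - 16*s + 28*exp(2*s) + 8*exp(s)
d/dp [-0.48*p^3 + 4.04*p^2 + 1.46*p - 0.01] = -1.44*p^2 + 8.08*p + 1.46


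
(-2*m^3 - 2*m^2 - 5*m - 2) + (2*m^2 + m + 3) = -2*m^3 - 4*m + 1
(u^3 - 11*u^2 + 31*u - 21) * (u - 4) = u^4 - 15*u^3 + 75*u^2 - 145*u + 84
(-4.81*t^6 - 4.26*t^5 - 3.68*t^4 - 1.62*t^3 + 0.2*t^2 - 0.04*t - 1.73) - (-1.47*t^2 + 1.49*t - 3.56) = -4.81*t^6 - 4.26*t^5 - 3.68*t^4 - 1.62*t^3 + 1.67*t^2 - 1.53*t + 1.83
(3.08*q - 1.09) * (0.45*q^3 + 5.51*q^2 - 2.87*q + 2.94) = 1.386*q^4 + 16.4803*q^3 - 14.8455*q^2 + 12.1835*q - 3.2046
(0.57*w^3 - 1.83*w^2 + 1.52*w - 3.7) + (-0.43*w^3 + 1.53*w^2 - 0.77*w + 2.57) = 0.14*w^3 - 0.3*w^2 + 0.75*w - 1.13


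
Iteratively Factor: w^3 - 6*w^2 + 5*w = (w)*(w^2 - 6*w + 5) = w*(w - 5)*(w - 1)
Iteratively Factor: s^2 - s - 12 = (s + 3)*(s - 4)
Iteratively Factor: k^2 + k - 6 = (k - 2)*(k + 3)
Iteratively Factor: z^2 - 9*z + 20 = (z - 5)*(z - 4)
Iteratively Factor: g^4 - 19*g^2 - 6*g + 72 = (g - 4)*(g^3 + 4*g^2 - 3*g - 18) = (g - 4)*(g + 3)*(g^2 + g - 6) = (g - 4)*(g + 3)^2*(g - 2)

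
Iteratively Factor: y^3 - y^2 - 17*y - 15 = (y - 5)*(y^2 + 4*y + 3) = (y - 5)*(y + 3)*(y + 1)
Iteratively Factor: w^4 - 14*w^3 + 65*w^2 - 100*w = (w - 5)*(w^3 - 9*w^2 + 20*w) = (w - 5)*(w - 4)*(w^2 - 5*w) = (w - 5)^2*(w - 4)*(w)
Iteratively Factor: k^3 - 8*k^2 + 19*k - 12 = (k - 4)*(k^2 - 4*k + 3) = (k - 4)*(k - 3)*(k - 1)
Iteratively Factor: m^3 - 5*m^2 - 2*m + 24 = (m + 2)*(m^2 - 7*m + 12) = (m - 4)*(m + 2)*(m - 3)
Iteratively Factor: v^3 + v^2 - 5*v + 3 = (v - 1)*(v^2 + 2*v - 3) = (v - 1)^2*(v + 3)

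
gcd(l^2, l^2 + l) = l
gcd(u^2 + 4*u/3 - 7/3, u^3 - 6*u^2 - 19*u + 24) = u - 1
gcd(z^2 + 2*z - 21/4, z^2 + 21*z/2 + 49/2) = z + 7/2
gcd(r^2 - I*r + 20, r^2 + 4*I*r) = r + 4*I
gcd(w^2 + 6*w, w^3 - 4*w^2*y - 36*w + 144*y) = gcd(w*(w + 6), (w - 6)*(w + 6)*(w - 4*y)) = w + 6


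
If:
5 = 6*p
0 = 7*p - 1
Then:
No Solution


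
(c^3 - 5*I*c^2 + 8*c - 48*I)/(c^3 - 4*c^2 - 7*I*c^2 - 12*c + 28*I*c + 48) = (c^2 - I*c + 12)/(c^2 - c*(4 + 3*I) + 12*I)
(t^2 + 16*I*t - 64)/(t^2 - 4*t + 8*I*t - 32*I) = (t + 8*I)/(t - 4)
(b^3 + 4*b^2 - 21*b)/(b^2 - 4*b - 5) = b*(-b^2 - 4*b + 21)/(-b^2 + 4*b + 5)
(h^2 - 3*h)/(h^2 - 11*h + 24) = h/(h - 8)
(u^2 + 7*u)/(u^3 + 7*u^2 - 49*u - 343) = u/(u^2 - 49)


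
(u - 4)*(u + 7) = u^2 + 3*u - 28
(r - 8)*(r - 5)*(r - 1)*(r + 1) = r^4 - 13*r^3 + 39*r^2 + 13*r - 40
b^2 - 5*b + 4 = (b - 4)*(b - 1)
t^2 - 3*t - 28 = (t - 7)*(t + 4)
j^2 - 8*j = j*(j - 8)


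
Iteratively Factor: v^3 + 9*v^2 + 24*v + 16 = (v + 4)*(v^2 + 5*v + 4) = (v + 1)*(v + 4)*(v + 4)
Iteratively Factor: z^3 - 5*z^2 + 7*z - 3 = (z - 3)*(z^2 - 2*z + 1) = (z - 3)*(z - 1)*(z - 1)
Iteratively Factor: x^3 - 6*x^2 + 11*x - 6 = (x - 2)*(x^2 - 4*x + 3) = (x - 2)*(x - 1)*(x - 3)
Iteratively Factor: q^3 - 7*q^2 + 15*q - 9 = (q - 1)*(q^2 - 6*q + 9) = (q - 3)*(q - 1)*(q - 3)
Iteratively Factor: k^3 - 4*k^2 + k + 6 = (k - 3)*(k^2 - k - 2) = (k - 3)*(k - 2)*(k + 1)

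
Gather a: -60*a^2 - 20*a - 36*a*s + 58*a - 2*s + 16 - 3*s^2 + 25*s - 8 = -60*a^2 + a*(38 - 36*s) - 3*s^2 + 23*s + 8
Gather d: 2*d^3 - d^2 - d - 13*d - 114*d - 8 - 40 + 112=2*d^3 - d^2 - 128*d + 64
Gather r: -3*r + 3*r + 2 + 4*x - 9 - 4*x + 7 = 0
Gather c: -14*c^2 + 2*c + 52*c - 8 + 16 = -14*c^2 + 54*c + 8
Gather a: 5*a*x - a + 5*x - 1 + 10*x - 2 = a*(5*x - 1) + 15*x - 3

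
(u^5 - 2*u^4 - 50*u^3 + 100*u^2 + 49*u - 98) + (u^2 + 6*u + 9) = u^5 - 2*u^4 - 50*u^3 + 101*u^2 + 55*u - 89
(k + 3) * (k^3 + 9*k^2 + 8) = k^4 + 12*k^3 + 27*k^2 + 8*k + 24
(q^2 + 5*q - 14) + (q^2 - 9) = 2*q^2 + 5*q - 23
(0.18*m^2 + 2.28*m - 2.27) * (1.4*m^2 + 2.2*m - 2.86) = 0.252*m^4 + 3.588*m^3 + 1.3232*m^2 - 11.5148*m + 6.4922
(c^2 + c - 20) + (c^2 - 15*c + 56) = 2*c^2 - 14*c + 36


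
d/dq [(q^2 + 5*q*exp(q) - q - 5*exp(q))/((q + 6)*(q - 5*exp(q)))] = ((q + 6)*(q - 5*exp(q))*(5*q*exp(q) + 2*q - 1) + (q + 6)*(5*exp(q) - 1)*(q^2 + 5*q*exp(q) - q - 5*exp(q)) + (q - 5*exp(q))*(-q^2 - 5*q*exp(q) + q + 5*exp(q)))/((q + 6)^2*(q - 5*exp(q))^2)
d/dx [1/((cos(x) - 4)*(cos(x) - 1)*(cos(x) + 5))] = 3*(cos(x)^2 - 7)*sin(x)/((cos(x) - 4)^2*(cos(x) - 1)^2*(cos(x) + 5)^2)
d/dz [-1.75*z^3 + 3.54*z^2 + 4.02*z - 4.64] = -5.25*z^2 + 7.08*z + 4.02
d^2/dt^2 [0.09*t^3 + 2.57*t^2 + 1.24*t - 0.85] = 0.54*t + 5.14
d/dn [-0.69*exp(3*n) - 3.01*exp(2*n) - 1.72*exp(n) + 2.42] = (-2.07*exp(2*n) - 6.02*exp(n) - 1.72)*exp(n)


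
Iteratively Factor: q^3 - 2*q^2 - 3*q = (q - 3)*(q^2 + q) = q*(q - 3)*(q + 1)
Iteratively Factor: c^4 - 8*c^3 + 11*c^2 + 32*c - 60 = (c - 5)*(c^3 - 3*c^2 - 4*c + 12) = (c - 5)*(c - 3)*(c^2 - 4) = (c - 5)*(c - 3)*(c - 2)*(c + 2)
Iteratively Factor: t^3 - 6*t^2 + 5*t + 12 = (t + 1)*(t^2 - 7*t + 12) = (t - 4)*(t + 1)*(t - 3)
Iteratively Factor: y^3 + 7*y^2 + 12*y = (y)*(y^2 + 7*y + 12) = y*(y + 4)*(y + 3)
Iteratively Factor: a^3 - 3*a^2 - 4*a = (a - 4)*(a^2 + a) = (a - 4)*(a + 1)*(a)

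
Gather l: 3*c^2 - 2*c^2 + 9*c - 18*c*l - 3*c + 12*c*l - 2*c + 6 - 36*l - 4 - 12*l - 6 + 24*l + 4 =c^2 + 4*c + l*(-6*c - 24)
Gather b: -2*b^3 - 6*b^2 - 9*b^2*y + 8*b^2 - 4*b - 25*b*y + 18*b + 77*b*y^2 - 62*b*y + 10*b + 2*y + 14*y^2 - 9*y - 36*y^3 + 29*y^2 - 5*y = -2*b^3 + b^2*(2 - 9*y) + b*(77*y^2 - 87*y + 24) - 36*y^3 + 43*y^2 - 12*y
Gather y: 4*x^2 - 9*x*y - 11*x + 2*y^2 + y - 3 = 4*x^2 - 11*x + 2*y^2 + y*(1 - 9*x) - 3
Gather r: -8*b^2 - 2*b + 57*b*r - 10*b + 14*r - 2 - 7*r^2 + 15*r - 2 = -8*b^2 - 12*b - 7*r^2 + r*(57*b + 29) - 4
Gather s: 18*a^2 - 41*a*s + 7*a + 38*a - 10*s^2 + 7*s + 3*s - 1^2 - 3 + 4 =18*a^2 + 45*a - 10*s^2 + s*(10 - 41*a)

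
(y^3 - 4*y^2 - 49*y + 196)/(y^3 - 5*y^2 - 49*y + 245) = (y - 4)/(y - 5)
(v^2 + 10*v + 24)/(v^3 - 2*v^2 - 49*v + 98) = (v^2 + 10*v + 24)/(v^3 - 2*v^2 - 49*v + 98)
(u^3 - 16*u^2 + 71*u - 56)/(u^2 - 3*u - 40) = (u^2 - 8*u + 7)/(u + 5)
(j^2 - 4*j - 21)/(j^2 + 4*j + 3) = (j - 7)/(j + 1)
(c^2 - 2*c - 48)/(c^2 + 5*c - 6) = (c - 8)/(c - 1)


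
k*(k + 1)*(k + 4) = k^3 + 5*k^2 + 4*k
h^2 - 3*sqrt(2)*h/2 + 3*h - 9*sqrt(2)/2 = (h + 3)*(h - 3*sqrt(2)/2)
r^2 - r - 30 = (r - 6)*(r + 5)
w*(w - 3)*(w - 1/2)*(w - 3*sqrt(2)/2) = w^4 - 7*w^3/2 - 3*sqrt(2)*w^3/2 + 3*w^2/2 + 21*sqrt(2)*w^2/4 - 9*sqrt(2)*w/4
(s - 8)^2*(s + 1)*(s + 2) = s^4 - 13*s^3 + 18*s^2 + 160*s + 128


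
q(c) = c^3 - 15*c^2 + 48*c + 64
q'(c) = 3*c^2 - 30*c + 48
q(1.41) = 104.66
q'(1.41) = 11.66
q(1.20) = 101.73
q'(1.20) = 16.32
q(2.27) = 107.36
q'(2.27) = -4.64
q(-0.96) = 3.21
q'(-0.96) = 79.56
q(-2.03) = -103.62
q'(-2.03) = 121.26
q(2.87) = 101.85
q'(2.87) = -13.39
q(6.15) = 24.47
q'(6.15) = -23.03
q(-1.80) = -76.83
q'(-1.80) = 111.72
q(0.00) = 64.00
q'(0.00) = 48.00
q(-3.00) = -242.00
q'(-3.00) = 165.00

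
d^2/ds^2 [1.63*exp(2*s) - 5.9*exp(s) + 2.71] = (6.52*exp(s) - 5.9)*exp(s)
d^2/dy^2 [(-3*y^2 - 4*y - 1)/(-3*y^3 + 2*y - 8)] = 2*(27*y^6 + 108*y^5 + 108*y^4 - 480*y^3 - 594*y^2 - 72*y + 260)/(27*y^9 - 54*y^7 + 216*y^6 + 36*y^5 - 288*y^4 + 568*y^3 + 96*y^2 - 384*y + 512)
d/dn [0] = 0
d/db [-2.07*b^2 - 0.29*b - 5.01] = -4.14*b - 0.29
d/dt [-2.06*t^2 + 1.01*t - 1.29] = 1.01 - 4.12*t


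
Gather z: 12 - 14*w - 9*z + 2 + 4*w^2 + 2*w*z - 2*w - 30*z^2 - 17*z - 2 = 4*w^2 - 16*w - 30*z^2 + z*(2*w - 26) + 12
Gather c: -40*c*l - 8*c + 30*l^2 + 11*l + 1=c*(-40*l - 8) + 30*l^2 + 11*l + 1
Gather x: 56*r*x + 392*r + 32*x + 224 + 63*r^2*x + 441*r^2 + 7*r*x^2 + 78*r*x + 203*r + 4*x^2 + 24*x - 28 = 441*r^2 + 595*r + x^2*(7*r + 4) + x*(63*r^2 + 134*r + 56) + 196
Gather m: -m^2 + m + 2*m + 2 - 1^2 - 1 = -m^2 + 3*m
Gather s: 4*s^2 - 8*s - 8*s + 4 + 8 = 4*s^2 - 16*s + 12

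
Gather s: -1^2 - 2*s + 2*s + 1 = 0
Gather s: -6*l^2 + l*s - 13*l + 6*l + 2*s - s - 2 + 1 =-6*l^2 - 7*l + s*(l + 1) - 1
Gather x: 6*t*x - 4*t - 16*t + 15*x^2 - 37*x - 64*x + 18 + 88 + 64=-20*t + 15*x^2 + x*(6*t - 101) + 170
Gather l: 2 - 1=1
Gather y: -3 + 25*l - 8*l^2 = -8*l^2 + 25*l - 3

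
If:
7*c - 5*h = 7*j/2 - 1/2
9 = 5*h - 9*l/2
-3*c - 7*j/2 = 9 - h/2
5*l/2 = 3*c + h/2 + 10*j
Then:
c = -30743/9862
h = -19431/4931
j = -2280/4931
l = -31452/4931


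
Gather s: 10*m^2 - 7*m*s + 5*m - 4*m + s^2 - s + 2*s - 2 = 10*m^2 + m + s^2 + s*(1 - 7*m) - 2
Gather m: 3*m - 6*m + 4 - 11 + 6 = -3*m - 1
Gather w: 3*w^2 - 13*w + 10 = 3*w^2 - 13*w + 10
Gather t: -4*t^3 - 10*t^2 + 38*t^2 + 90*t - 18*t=-4*t^3 + 28*t^2 + 72*t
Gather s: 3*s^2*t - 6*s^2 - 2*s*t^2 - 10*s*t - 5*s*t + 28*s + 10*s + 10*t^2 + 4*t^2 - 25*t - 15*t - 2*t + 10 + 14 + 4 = s^2*(3*t - 6) + s*(-2*t^2 - 15*t + 38) + 14*t^2 - 42*t + 28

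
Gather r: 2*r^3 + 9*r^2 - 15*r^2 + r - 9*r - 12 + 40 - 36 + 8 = 2*r^3 - 6*r^2 - 8*r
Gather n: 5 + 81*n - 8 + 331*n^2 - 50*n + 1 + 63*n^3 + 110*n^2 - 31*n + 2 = 63*n^3 + 441*n^2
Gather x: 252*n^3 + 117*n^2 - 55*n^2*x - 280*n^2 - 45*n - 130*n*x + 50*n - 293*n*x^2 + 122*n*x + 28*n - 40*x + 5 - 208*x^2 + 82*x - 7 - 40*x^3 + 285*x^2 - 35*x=252*n^3 - 163*n^2 + 33*n - 40*x^3 + x^2*(77 - 293*n) + x*(-55*n^2 - 8*n + 7) - 2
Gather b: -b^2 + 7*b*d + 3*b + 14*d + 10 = -b^2 + b*(7*d + 3) + 14*d + 10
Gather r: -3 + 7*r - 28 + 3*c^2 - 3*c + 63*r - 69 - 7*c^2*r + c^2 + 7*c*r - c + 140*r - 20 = 4*c^2 - 4*c + r*(-7*c^2 + 7*c + 210) - 120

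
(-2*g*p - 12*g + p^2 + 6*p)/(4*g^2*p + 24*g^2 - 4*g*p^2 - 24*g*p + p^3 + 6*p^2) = 1/(-2*g + p)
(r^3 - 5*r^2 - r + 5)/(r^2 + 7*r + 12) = (r^3 - 5*r^2 - r + 5)/(r^2 + 7*r + 12)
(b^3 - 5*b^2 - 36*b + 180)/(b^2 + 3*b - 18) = (b^2 - 11*b + 30)/(b - 3)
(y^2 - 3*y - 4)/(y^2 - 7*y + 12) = (y + 1)/(y - 3)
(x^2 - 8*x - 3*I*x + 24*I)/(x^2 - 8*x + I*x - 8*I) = (x - 3*I)/(x + I)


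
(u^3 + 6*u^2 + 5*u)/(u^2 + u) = u + 5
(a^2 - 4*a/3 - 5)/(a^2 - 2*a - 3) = (a + 5/3)/(a + 1)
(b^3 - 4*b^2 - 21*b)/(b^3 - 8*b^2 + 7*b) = (b + 3)/(b - 1)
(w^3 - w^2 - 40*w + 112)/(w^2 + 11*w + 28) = (w^2 - 8*w + 16)/(w + 4)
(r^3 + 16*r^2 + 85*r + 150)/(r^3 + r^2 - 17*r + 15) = (r^2 + 11*r + 30)/(r^2 - 4*r + 3)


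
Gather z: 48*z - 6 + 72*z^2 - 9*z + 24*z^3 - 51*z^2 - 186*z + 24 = 24*z^3 + 21*z^2 - 147*z + 18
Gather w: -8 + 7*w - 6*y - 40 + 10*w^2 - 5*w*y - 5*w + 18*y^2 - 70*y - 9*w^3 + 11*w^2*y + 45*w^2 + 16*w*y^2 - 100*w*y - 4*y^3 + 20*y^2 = -9*w^3 + w^2*(11*y + 55) + w*(16*y^2 - 105*y + 2) - 4*y^3 + 38*y^2 - 76*y - 48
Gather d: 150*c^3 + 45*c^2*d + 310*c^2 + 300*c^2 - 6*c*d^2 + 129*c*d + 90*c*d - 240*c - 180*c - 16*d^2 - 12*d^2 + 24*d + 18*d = 150*c^3 + 610*c^2 - 420*c + d^2*(-6*c - 28) + d*(45*c^2 + 219*c + 42)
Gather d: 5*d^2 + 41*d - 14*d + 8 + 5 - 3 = 5*d^2 + 27*d + 10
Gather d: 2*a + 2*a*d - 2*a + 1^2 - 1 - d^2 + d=-d^2 + d*(2*a + 1)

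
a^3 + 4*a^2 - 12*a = a*(a - 2)*(a + 6)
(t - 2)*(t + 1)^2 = t^3 - 3*t - 2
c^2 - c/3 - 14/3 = (c - 7/3)*(c + 2)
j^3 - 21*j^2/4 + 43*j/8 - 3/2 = (j - 4)*(j - 3/4)*(j - 1/2)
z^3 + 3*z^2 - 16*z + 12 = (z - 2)*(z - 1)*(z + 6)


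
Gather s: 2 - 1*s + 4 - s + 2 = 8 - 2*s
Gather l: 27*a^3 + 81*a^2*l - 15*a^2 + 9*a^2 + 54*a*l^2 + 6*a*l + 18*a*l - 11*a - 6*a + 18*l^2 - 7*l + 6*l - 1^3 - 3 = 27*a^3 - 6*a^2 - 17*a + l^2*(54*a + 18) + l*(81*a^2 + 24*a - 1) - 4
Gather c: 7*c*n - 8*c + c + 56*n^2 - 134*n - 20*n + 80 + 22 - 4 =c*(7*n - 7) + 56*n^2 - 154*n + 98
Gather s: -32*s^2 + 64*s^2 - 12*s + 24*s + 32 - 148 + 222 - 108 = 32*s^2 + 12*s - 2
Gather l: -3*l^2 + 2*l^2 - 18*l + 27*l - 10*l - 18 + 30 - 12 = -l^2 - l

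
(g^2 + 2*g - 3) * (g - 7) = g^3 - 5*g^2 - 17*g + 21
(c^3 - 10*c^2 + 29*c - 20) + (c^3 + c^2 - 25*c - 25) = 2*c^3 - 9*c^2 + 4*c - 45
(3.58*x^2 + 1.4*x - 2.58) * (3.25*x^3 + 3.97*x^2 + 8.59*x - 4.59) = 11.635*x^5 + 18.7626*x^4 + 27.9252*x^3 - 14.6488*x^2 - 28.5882*x + 11.8422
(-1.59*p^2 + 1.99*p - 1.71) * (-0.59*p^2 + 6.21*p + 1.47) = 0.9381*p^4 - 11.048*p^3 + 11.0295*p^2 - 7.6938*p - 2.5137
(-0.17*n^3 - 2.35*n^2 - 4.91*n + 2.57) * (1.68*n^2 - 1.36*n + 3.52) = -0.2856*n^5 - 3.7168*n^4 - 5.6512*n^3 + 2.7232*n^2 - 20.7784*n + 9.0464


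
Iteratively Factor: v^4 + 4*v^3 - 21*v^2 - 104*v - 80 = (v - 5)*(v^3 + 9*v^2 + 24*v + 16) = (v - 5)*(v + 4)*(v^2 + 5*v + 4) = (v - 5)*(v + 1)*(v + 4)*(v + 4)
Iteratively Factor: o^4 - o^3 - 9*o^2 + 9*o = (o)*(o^3 - o^2 - 9*o + 9) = o*(o - 3)*(o^2 + 2*o - 3) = o*(o - 3)*(o - 1)*(o + 3)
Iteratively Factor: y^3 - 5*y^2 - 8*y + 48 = (y - 4)*(y^2 - y - 12) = (y - 4)^2*(y + 3)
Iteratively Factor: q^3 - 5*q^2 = (q)*(q^2 - 5*q) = q^2*(q - 5)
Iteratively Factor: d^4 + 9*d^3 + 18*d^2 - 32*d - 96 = (d + 4)*(d^3 + 5*d^2 - 2*d - 24) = (d + 3)*(d + 4)*(d^2 + 2*d - 8) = (d + 3)*(d + 4)^2*(d - 2)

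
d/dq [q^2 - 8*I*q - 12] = 2*q - 8*I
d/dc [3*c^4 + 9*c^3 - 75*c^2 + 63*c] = 12*c^3 + 27*c^2 - 150*c + 63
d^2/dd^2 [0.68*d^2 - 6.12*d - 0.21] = 1.36000000000000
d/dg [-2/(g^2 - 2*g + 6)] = 4*(g - 1)/(g^2 - 2*g + 6)^2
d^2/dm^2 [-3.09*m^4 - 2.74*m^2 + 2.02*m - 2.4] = -37.08*m^2 - 5.48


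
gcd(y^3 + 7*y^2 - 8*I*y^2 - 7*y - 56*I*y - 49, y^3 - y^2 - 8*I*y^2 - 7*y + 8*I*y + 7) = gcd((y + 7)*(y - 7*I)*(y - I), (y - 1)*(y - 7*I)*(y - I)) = y^2 - 8*I*y - 7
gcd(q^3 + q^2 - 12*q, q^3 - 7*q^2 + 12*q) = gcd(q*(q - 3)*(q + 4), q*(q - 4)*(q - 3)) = q^2 - 3*q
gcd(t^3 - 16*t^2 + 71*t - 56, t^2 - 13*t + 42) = t - 7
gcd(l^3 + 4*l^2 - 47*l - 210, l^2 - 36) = l + 6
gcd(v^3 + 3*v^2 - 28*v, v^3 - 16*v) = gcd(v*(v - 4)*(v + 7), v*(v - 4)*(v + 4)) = v^2 - 4*v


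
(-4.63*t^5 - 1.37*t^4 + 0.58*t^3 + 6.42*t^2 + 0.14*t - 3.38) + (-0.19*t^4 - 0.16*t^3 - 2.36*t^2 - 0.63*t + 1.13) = -4.63*t^5 - 1.56*t^4 + 0.42*t^3 + 4.06*t^2 - 0.49*t - 2.25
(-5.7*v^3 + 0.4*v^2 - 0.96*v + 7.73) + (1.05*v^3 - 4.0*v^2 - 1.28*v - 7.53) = -4.65*v^3 - 3.6*v^2 - 2.24*v + 0.2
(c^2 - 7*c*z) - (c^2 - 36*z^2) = -7*c*z + 36*z^2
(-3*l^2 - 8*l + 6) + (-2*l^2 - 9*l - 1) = -5*l^2 - 17*l + 5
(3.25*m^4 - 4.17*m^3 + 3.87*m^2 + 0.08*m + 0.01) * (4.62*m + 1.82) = 15.015*m^5 - 13.3504*m^4 + 10.29*m^3 + 7.413*m^2 + 0.1918*m + 0.0182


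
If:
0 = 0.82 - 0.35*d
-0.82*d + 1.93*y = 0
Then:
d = 2.34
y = 1.00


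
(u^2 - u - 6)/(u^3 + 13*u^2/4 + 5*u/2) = 4*(u - 3)/(u*(4*u + 5))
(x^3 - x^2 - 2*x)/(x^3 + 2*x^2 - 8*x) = (x + 1)/(x + 4)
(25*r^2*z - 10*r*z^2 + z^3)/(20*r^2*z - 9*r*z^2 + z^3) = (-5*r + z)/(-4*r + z)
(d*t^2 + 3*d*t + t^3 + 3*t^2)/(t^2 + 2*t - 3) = t*(d + t)/(t - 1)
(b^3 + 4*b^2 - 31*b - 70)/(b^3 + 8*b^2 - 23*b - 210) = (b + 2)/(b + 6)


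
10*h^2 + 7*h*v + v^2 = (2*h + v)*(5*h + v)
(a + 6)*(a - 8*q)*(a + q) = a^3 - 7*a^2*q + 6*a^2 - 8*a*q^2 - 42*a*q - 48*q^2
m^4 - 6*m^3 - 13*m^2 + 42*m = m*(m - 7)*(m - 2)*(m + 3)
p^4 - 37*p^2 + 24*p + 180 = (p - 5)*(p - 3)*(p + 2)*(p + 6)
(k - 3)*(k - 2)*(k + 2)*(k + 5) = k^4 + 2*k^3 - 19*k^2 - 8*k + 60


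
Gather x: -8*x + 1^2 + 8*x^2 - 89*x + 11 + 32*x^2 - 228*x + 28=40*x^2 - 325*x + 40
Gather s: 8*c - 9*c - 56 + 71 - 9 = 6 - c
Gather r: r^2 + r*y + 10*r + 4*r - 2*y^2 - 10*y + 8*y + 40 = r^2 + r*(y + 14) - 2*y^2 - 2*y + 40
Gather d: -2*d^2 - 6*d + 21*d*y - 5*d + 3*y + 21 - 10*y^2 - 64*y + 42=-2*d^2 + d*(21*y - 11) - 10*y^2 - 61*y + 63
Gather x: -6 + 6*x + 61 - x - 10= 5*x + 45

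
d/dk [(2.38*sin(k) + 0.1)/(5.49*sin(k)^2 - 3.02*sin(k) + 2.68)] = (-13.0662*sin(k)^2 - 1.098*sin(k) + 6.6804)*cos(k)/(30.1401*sin(k)^4 - 33.1596*sin(k)^3 + 38.5468*sin(k)^2 - 16.1872*sin(k) + 7.1824)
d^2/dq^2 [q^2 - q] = 2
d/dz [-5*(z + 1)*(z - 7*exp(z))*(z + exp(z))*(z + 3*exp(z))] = 15*z^3*exp(z) - 20*z^3 + 250*z^2*exp(2*z) + 60*z^2*exp(z) - 15*z^2 + 315*z*exp(3*z) + 500*z*exp(2*z) + 30*z*exp(z) + 420*exp(3*z) + 125*exp(2*z)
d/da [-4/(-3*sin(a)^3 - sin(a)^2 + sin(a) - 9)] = 4*(-9*sin(a)^2 - 2*sin(a) + 1)*cos(a)/(3*sin(a)^3 + sin(a)^2 - sin(a) + 9)^2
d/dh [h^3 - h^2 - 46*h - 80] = 3*h^2 - 2*h - 46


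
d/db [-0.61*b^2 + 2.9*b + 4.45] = 2.9 - 1.22*b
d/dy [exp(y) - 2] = exp(y)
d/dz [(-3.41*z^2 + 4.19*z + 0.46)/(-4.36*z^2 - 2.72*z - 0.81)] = (27.5436*z^2 + 9.5354*z - 2.1427)/(19.0096*z^4 + 23.7184*z^3 + 14.4616*z^2 + 4.4064*z + 0.6561)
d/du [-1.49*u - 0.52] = -1.49000000000000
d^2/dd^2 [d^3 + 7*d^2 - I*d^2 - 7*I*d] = 6*d + 14 - 2*I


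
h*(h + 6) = h^2 + 6*h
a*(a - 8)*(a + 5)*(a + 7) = a^4 + 4*a^3 - 61*a^2 - 280*a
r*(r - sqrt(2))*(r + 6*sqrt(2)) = r^3 + 5*sqrt(2)*r^2 - 12*r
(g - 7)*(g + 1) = g^2 - 6*g - 7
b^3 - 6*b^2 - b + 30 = (b - 5)*(b - 3)*(b + 2)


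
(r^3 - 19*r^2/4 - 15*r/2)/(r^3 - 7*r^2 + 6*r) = (r + 5/4)/(r - 1)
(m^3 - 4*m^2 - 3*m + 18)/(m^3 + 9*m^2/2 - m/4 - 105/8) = 8*(m^3 - 4*m^2 - 3*m + 18)/(8*m^3 + 36*m^2 - 2*m - 105)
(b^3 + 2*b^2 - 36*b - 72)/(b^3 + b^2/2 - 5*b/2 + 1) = 2*(b^2 - 36)/(2*b^2 - 3*b + 1)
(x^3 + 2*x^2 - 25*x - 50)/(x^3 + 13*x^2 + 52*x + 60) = (x - 5)/(x + 6)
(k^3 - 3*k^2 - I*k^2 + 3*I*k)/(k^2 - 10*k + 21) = k*(k - I)/(k - 7)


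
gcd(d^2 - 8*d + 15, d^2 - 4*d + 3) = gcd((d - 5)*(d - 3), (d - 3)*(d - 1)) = d - 3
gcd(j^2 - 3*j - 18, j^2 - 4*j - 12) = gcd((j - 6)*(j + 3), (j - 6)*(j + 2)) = j - 6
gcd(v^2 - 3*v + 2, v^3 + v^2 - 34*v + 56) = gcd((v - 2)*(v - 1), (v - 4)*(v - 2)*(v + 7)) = v - 2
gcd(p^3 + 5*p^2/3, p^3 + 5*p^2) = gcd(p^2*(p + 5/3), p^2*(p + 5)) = p^2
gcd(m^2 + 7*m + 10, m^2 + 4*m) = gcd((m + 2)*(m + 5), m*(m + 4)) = 1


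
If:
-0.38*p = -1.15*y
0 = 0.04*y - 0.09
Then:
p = 6.81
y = 2.25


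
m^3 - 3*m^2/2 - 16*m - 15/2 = (m - 5)*(m + 1/2)*(m + 3)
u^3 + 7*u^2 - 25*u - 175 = (u - 5)*(u + 5)*(u + 7)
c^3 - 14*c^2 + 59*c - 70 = (c - 7)*(c - 5)*(c - 2)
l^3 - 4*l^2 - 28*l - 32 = (l - 8)*(l + 2)^2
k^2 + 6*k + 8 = (k + 2)*(k + 4)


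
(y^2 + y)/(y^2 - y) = (y + 1)/(y - 1)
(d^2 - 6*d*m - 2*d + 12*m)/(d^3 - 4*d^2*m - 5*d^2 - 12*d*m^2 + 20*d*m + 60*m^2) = (d - 2)/(d^2 + 2*d*m - 5*d - 10*m)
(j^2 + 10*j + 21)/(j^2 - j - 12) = (j + 7)/(j - 4)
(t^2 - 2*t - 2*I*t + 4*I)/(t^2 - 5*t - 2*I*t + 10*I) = (t - 2)/(t - 5)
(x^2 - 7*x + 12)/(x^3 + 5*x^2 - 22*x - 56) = (x - 3)/(x^2 + 9*x + 14)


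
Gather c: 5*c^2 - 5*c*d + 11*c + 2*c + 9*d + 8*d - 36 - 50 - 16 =5*c^2 + c*(13 - 5*d) + 17*d - 102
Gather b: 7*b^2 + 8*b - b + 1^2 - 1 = 7*b^2 + 7*b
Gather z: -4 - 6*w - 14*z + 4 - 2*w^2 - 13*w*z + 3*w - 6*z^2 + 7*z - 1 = -2*w^2 - 3*w - 6*z^2 + z*(-13*w - 7) - 1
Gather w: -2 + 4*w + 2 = 4*w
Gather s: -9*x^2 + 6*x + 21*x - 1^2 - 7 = -9*x^2 + 27*x - 8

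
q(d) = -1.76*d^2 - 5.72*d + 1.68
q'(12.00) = -47.96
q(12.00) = -320.40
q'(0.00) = -5.72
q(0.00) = 1.68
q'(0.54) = -7.62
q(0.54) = -1.92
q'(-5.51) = 13.68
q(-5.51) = -20.24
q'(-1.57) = -0.19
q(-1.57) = 6.32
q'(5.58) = -25.36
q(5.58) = -85.04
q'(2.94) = -16.07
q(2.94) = -30.35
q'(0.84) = -8.68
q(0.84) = -4.37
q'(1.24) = -10.08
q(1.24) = -8.12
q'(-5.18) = 12.51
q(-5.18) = -15.92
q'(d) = -3.52*d - 5.72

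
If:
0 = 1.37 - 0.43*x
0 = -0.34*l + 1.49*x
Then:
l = 13.96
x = 3.19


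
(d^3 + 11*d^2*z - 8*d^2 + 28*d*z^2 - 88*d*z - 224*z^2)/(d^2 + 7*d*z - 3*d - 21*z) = (d^2 + 4*d*z - 8*d - 32*z)/(d - 3)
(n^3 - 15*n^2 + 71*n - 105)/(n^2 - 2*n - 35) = (n^2 - 8*n + 15)/(n + 5)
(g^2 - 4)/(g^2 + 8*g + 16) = (g^2 - 4)/(g^2 + 8*g + 16)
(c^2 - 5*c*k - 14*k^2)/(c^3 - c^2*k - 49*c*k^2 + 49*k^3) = (c + 2*k)/(c^2 + 6*c*k - 7*k^2)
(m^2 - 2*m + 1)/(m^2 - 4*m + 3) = (m - 1)/(m - 3)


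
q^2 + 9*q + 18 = (q + 3)*(q + 6)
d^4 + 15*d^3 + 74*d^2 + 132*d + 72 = (d + 1)*(d + 2)*(d + 6)^2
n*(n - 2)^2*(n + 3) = n^4 - n^3 - 8*n^2 + 12*n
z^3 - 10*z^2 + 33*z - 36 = (z - 4)*(z - 3)^2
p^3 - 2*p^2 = p^2*(p - 2)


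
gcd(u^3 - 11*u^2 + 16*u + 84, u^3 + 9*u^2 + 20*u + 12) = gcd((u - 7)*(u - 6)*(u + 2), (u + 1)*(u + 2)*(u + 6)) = u + 2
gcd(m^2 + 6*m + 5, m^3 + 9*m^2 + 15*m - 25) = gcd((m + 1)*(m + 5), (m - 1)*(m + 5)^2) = m + 5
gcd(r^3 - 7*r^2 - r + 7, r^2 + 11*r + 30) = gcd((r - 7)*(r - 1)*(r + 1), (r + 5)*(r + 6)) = 1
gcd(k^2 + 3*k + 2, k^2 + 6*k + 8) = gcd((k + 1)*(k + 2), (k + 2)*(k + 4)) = k + 2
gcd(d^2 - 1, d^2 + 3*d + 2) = d + 1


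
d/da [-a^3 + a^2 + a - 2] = -3*a^2 + 2*a + 1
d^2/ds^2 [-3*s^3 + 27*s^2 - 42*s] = 54 - 18*s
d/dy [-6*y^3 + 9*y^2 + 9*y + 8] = -18*y^2 + 18*y + 9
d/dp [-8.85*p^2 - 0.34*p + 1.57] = -17.7*p - 0.34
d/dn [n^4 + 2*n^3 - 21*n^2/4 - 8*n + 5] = 4*n^3 + 6*n^2 - 21*n/2 - 8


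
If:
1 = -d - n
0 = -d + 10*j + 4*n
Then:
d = -n - 1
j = -n/2 - 1/10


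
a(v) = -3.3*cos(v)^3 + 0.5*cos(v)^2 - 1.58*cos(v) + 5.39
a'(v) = 9.9*sin(v)*cos(v)^2 - 1.0*sin(v)*cos(v) + 1.58*sin(v)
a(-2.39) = 8.10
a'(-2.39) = -5.19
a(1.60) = 5.44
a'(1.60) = 1.62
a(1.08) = 4.41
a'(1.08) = 2.92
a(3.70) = 9.10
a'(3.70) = -5.06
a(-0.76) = 3.25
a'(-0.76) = -4.17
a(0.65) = 2.78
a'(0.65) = 4.27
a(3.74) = 8.90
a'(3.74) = -5.16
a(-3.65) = 9.35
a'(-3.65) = 4.87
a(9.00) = 9.74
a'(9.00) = 4.41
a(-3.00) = 10.65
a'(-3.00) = -1.73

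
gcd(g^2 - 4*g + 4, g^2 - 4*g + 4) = g^2 - 4*g + 4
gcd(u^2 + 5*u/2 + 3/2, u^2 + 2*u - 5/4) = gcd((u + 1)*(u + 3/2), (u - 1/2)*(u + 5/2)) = 1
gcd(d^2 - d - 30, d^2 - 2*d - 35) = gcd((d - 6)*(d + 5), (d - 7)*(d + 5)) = d + 5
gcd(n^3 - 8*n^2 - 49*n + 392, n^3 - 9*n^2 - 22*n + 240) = n - 8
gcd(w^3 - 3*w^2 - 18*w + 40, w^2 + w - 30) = w - 5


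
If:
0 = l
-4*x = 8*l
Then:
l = 0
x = 0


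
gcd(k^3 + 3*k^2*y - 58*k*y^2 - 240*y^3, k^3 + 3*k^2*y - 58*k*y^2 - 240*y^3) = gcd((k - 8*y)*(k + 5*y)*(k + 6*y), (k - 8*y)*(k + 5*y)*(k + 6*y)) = -k^3 - 3*k^2*y + 58*k*y^2 + 240*y^3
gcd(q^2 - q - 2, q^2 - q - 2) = q^2 - q - 2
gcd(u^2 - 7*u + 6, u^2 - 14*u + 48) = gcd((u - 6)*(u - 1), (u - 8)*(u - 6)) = u - 6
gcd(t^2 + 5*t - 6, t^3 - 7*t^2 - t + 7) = t - 1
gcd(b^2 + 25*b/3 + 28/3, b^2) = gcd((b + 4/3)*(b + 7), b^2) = 1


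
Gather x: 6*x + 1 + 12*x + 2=18*x + 3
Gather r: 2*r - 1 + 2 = 2*r + 1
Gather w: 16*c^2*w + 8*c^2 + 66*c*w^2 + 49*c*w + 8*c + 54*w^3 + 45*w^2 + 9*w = 8*c^2 + 8*c + 54*w^3 + w^2*(66*c + 45) + w*(16*c^2 + 49*c + 9)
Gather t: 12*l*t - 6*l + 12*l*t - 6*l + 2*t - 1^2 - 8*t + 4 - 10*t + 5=-12*l + t*(24*l - 16) + 8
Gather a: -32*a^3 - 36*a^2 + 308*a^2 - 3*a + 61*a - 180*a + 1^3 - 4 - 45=-32*a^3 + 272*a^2 - 122*a - 48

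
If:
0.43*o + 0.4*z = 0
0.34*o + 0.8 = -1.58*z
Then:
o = 0.59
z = -0.63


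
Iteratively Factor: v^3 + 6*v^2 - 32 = (v + 4)*(v^2 + 2*v - 8) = (v - 2)*(v + 4)*(v + 4)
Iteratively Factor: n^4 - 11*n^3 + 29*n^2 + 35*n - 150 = (n - 5)*(n^3 - 6*n^2 - n + 30) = (n - 5)*(n - 3)*(n^2 - 3*n - 10) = (n - 5)*(n - 3)*(n + 2)*(n - 5)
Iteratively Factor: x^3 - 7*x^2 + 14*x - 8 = (x - 2)*(x^2 - 5*x + 4) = (x - 2)*(x - 1)*(x - 4)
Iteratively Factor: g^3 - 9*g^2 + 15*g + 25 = (g - 5)*(g^2 - 4*g - 5) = (g - 5)^2*(g + 1)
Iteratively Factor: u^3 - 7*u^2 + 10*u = (u - 5)*(u^2 - 2*u) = u*(u - 5)*(u - 2)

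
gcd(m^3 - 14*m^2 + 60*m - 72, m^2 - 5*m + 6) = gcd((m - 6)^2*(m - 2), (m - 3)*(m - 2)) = m - 2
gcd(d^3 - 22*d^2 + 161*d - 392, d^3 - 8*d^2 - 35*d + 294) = d^2 - 14*d + 49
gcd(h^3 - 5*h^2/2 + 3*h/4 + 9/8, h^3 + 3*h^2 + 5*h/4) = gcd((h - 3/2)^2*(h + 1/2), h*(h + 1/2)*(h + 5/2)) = h + 1/2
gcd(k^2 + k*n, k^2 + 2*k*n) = k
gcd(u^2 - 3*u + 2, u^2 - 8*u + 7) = u - 1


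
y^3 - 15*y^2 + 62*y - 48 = (y - 8)*(y - 6)*(y - 1)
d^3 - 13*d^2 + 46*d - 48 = (d - 8)*(d - 3)*(d - 2)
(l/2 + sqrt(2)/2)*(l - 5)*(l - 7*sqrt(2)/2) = l^3/2 - 5*l^2/2 - 5*sqrt(2)*l^2/4 - 7*l/2 + 25*sqrt(2)*l/4 + 35/2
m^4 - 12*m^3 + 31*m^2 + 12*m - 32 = (m - 8)*(m - 4)*(m - 1)*(m + 1)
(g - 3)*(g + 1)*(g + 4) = g^3 + 2*g^2 - 11*g - 12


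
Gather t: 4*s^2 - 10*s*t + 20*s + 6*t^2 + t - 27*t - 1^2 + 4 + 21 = 4*s^2 + 20*s + 6*t^2 + t*(-10*s - 26) + 24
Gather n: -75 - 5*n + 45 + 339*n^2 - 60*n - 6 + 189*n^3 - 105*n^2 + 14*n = 189*n^3 + 234*n^2 - 51*n - 36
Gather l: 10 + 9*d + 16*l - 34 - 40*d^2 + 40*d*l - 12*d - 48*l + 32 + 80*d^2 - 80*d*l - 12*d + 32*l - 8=40*d^2 - 40*d*l - 15*d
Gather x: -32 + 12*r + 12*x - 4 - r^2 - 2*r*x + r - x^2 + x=-r^2 + 13*r - x^2 + x*(13 - 2*r) - 36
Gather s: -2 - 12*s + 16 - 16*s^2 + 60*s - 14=-16*s^2 + 48*s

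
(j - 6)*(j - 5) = j^2 - 11*j + 30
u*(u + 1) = u^2 + u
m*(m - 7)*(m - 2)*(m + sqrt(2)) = m^4 - 9*m^3 + sqrt(2)*m^3 - 9*sqrt(2)*m^2 + 14*m^2 + 14*sqrt(2)*m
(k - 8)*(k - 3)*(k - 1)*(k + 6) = k^4 - 6*k^3 - 37*k^2 + 186*k - 144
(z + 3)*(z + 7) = z^2 + 10*z + 21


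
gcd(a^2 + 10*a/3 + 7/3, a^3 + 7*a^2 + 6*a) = a + 1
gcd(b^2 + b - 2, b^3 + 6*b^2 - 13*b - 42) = b + 2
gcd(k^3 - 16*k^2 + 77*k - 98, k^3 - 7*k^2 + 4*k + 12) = k - 2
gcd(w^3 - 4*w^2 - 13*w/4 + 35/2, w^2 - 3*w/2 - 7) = w^2 - 3*w/2 - 7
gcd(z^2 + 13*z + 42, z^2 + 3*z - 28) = z + 7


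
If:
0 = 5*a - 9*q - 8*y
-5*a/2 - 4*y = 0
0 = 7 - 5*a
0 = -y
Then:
No Solution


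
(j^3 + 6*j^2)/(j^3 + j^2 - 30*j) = j/(j - 5)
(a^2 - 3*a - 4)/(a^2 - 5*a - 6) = (a - 4)/(a - 6)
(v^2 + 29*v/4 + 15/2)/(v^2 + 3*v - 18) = (v + 5/4)/(v - 3)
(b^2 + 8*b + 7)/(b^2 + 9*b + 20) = (b^2 + 8*b + 7)/(b^2 + 9*b + 20)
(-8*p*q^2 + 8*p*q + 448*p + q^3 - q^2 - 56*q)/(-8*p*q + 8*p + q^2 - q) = (q^2 - q - 56)/(q - 1)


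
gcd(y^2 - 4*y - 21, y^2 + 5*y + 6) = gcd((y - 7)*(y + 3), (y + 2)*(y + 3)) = y + 3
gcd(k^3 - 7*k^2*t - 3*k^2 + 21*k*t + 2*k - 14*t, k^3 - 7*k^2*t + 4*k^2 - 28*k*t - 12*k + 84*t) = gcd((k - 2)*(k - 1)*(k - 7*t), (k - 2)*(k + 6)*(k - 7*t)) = -k^2 + 7*k*t + 2*k - 14*t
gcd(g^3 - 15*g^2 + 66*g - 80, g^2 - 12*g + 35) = g - 5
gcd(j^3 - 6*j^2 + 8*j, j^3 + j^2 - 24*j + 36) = j - 2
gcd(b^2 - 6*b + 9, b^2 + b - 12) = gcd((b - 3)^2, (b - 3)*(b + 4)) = b - 3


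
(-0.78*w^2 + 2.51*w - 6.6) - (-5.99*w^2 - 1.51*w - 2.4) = 5.21*w^2 + 4.02*w - 4.2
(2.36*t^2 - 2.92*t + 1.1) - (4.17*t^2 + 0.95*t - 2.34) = -1.81*t^2 - 3.87*t + 3.44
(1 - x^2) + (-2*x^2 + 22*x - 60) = -3*x^2 + 22*x - 59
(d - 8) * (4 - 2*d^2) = -2*d^3 + 16*d^2 + 4*d - 32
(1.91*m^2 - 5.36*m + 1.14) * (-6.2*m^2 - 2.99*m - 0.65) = -11.842*m^4 + 27.5211*m^3 + 7.7169*m^2 + 0.0754000000000006*m - 0.741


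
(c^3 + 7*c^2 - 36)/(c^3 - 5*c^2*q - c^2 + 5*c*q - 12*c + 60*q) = (-c^2 - 4*c + 12)/(-c^2 + 5*c*q + 4*c - 20*q)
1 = 1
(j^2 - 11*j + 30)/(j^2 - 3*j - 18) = (j - 5)/(j + 3)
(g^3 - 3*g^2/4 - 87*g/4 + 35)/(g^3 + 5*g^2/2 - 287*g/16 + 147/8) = 4*(g^2 + g - 20)/(4*g^2 + 17*g - 42)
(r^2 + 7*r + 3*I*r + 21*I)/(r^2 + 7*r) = (r + 3*I)/r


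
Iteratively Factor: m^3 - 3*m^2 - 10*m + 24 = (m + 3)*(m^2 - 6*m + 8) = (m - 2)*(m + 3)*(m - 4)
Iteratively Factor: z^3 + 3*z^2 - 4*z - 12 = (z + 3)*(z^2 - 4) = (z - 2)*(z + 3)*(z + 2)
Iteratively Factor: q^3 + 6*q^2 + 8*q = (q + 4)*(q^2 + 2*q) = q*(q + 4)*(q + 2)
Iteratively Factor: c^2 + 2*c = (c)*(c + 2)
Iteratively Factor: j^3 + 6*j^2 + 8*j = (j + 4)*(j^2 + 2*j) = j*(j + 4)*(j + 2)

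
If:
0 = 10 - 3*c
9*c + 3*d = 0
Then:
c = 10/3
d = -10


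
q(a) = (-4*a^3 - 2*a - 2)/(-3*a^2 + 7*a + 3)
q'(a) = (6*a - 7)*(-4*a^3 - 2*a - 2)/(-3*a^2 + 7*a + 3)^2 + (-12*a^2 - 2)/(-3*a^2 + 7*a + 3) = 2*(6*a^4 - 28*a^3 - 21*a^2 - 6*a + 4)/(9*a^4 - 42*a^3 + 31*a^2 + 42*a + 9)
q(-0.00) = -0.67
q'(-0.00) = 0.89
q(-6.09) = -6.05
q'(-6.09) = 1.22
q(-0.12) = -0.83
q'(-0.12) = 1.99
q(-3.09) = -2.58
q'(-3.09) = 1.07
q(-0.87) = -0.44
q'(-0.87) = 1.06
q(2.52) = -44.72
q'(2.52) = -277.78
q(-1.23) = -0.78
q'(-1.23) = 0.88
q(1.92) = -6.35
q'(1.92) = -13.92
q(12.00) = 20.11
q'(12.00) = 1.23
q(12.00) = 20.11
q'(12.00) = 1.23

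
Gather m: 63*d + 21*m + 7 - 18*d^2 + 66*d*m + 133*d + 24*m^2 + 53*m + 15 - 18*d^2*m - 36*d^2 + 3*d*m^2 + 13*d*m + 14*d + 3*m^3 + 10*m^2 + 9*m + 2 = -54*d^2 + 210*d + 3*m^3 + m^2*(3*d + 34) + m*(-18*d^2 + 79*d + 83) + 24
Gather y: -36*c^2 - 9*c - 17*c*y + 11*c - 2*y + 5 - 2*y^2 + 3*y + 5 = -36*c^2 + 2*c - 2*y^2 + y*(1 - 17*c) + 10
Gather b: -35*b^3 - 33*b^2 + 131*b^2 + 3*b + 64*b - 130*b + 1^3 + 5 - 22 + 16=-35*b^3 + 98*b^2 - 63*b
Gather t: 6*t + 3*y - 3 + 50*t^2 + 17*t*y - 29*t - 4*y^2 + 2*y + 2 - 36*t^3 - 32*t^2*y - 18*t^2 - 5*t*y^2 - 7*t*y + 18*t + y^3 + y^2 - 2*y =-36*t^3 + t^2*(32 - 32*y) + t*(-5*y^2 + 10*y - 5) + y^3 - 3*y^2 + 3*y - 1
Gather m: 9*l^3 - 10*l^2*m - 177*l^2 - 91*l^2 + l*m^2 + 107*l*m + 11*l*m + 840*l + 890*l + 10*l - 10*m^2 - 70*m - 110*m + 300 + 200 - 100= 9*l^3 - 268*l^2 + 1740*l + m^2*(l - 10) + m*(-10*l^2 + 118*l - 180) + 400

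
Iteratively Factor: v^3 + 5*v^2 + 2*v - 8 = (v + 2)*(v^2 + 3*v - 4) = (v - 1)*(v + 2)*(v + 4)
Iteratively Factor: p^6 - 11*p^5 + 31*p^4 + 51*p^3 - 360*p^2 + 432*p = (p)*(p^5 - 11*p^4 + 31*p^3 + 51*p^2 - 360*p + 432) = p*(p - 3)*(p^4 - 8*p^3 + 7*p^2 + 72*p - 144) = p*(p - 4)*(p - 3)*(p^3 - 4*p^2 - 9*p + 36) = p*(p - 4)*(p - 3)*(p + 3)*(p^2 - 7*p + 12) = p*(p - 4)*(p - 3)^2*(p + 3)*(p - 4)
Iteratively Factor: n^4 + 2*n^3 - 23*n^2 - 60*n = (n - 5)*(n^3 + 7*n^2 + 12*n) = n*(n - 5)*(n^2 + 7*n + 12) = n*(n - 5)*(n + 3)*(n + 4)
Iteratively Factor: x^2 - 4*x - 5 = (x + 1)*(x - 5)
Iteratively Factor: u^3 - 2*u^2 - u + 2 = (u - 2)*(u^2 - 1) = (u - 2)*(u - 1)*(u + 1)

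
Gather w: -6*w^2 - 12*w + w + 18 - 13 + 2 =-6*w^2 - 11*w + 7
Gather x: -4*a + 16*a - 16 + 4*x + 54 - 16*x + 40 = 12*a - 12*x + 78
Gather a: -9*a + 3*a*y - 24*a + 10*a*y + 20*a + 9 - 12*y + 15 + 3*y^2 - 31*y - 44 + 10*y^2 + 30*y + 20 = a*(13*y - 13) + 13*y^2 - 13*y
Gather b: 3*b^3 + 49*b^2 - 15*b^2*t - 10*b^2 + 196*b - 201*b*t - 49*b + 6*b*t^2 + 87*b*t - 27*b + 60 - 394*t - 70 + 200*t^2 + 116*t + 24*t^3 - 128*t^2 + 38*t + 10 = 3*b^3 + b^2*(39 - 15*t) + b*(6*t^2 - 114*t + 120) + 24*t^3 + 72*t^2 - 240*t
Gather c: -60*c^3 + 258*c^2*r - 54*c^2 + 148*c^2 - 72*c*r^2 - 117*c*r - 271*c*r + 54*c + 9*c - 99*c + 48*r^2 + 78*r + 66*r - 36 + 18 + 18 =-60*c^3 + c^2*(258*r + 94) + c*(-72*r^2 - 388*r - 36) + 48*r^2 + 144*r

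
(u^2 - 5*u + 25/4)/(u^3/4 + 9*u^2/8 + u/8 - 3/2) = 2*(4*u^2 - 20*u + 25)/(2*u^3 + 9*u^2 + u - 12)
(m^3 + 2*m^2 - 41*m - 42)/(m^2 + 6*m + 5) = (m^2 + m - 42)/(m + 5)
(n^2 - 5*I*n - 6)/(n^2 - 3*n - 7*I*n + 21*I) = (n^2 - 5*I*n - 6)/(n^2 - 3*n - 7*I*n + 21*I)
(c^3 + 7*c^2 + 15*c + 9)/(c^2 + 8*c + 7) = (c^2 + 6*c + 9)/(c + 7)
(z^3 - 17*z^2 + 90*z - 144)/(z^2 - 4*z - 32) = (z^2 - 9*z + 18)/(z + 4)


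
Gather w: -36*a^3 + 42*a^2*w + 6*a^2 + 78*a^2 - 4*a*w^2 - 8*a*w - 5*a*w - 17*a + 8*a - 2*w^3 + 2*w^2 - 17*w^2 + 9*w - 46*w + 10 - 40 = -36*a^3 + 84*a^2 - 9*a - 2*w^3 + w^2*(-4*a - 15) + w*(42*a^2 - 13*a - 37) - 30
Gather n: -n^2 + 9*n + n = -n^2 + 10*n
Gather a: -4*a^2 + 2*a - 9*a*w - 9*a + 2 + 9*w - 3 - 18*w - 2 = -4*a^2 + a*(-9*w - 7) - 9*w - 3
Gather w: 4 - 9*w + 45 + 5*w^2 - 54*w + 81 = 5*w^2 - 63*w + 130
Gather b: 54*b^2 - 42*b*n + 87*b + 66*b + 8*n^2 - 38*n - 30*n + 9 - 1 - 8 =54*b^2 + b*(153 - 42*n) + 8*n^2 - 68*n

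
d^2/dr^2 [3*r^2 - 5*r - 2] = 6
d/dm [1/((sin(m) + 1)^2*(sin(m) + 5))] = -(3*sin(m) + 11)*cos(m)/((sin(m) + 1)^3*(sin(m) + 5)^2)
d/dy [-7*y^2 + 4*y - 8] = 4 - 14*y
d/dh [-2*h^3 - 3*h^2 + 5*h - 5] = -6*h^2 - 6*h + 5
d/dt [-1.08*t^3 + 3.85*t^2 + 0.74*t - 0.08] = -3.24*t^2 + 7.7*t + 0.74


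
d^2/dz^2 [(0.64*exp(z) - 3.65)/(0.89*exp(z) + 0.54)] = (1.940814 - 3.198749*exp(z))*exp(z)/(0.704969*exp(3*z) + 1.283202*exp(2*z) + 0.778572*exp(z) + 0.157464)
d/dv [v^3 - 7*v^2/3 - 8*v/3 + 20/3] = 3*v^2 - 14*v/3 - 8/3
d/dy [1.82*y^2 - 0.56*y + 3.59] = 3.64*y - 0.56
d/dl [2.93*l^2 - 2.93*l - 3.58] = 5.86*l - 2.93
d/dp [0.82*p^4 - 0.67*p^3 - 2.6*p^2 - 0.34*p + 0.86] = 3.28*p^3 - 2.01*p^2 - 5.2*p - 0.34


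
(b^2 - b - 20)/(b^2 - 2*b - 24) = (b - 5)/(b - 6)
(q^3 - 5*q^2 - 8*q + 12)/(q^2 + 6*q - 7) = (q^2 - 4*q - 12)/(q + 7)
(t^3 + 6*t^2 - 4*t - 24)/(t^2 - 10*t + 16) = (t^2 + 8*t + 12)/(t - 8)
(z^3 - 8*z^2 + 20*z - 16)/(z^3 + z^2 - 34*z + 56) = (z - 2)/(z + 7)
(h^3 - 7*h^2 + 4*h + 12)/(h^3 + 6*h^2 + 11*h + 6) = (h^2 - 8*h + 12)/(h^2 + 5*h + 6)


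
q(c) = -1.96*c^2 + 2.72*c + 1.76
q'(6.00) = -20.80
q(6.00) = -52.48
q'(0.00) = 2.72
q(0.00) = 1.76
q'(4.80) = -16.10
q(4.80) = -30.34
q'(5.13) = -17.39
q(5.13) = -35.87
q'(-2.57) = 12.79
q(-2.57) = -18.18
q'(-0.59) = 5.03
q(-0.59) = -0.53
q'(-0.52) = 4.76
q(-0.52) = -0.18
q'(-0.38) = 4.21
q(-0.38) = 0.44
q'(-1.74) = 9.54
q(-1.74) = -8.91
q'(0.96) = -1.04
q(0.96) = 2.56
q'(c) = 2.72 - 3.92*c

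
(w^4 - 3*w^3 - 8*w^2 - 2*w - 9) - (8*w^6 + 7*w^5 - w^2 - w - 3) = -8*w^6 - 7*w^5 + w^4 - 3*w^3 - 7*w^2 - w - 6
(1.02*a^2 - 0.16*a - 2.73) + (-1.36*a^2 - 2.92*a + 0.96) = -0.34*a^2 - 3.08*a - 1.77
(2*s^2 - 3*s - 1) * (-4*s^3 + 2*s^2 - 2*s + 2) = -8*s^5 + 16*s^4 - 6*s^3 + 8*s^2 - 4*s - 2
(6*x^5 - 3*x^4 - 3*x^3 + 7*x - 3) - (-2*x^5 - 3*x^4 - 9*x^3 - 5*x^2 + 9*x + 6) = 8*x^5 + 6*x^3 + 5*x^2 - 2*x - 9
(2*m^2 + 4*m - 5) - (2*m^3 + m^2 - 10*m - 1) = -2*m^3 + m^2 + 14*m - 4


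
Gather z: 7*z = 7*z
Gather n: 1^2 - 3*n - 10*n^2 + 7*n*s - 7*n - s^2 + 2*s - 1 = -10*n^2 + n*(7*s - 10) - s^2 + 2*s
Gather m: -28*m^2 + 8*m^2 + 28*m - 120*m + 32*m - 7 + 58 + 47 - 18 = -20*m^2 - 60*m + 80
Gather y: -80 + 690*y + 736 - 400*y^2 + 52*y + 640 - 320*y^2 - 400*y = -720*y^2 + 342*y + 1296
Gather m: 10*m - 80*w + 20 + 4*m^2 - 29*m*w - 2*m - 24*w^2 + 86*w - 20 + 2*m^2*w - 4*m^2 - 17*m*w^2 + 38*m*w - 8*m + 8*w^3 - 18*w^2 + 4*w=2*m^2*w + m*(-17*w^2 + 9*w) + 8*w^3 - 42*w^2 + 10*w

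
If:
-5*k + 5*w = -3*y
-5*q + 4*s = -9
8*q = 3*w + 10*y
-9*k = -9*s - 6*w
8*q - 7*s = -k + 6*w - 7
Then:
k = 4227/806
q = 4543/1209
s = 5917/2418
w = 1691/403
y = 325/186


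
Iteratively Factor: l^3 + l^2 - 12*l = (l)*(l^2 + l - 12) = l*(l + 4)*(l - 3)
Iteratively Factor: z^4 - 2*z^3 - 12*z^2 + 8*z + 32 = (z - 4)*(z^3 + 2*z^2 - 4*z - 8) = (z - 4)*(z + 2)*(z^2 - 4) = (z - 4)*(z - 2)*(z + 2)*(z + 2)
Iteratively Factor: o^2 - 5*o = (o - 5)*(o)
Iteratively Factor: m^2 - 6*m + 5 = (m - 5)*(m - 1)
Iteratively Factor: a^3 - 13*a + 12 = (a - 3)*(a^2 + 3*a - 4) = (a - 3)*(a - 1)*(a + 4)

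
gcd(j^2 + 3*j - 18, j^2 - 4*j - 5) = 1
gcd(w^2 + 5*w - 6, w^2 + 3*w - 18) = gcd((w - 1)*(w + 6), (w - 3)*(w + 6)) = w + 6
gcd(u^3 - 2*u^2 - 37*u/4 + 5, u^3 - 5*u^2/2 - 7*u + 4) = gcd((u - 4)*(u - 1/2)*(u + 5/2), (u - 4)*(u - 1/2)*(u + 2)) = u^2 - 9*u/2 + 2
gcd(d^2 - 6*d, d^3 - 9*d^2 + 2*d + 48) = 1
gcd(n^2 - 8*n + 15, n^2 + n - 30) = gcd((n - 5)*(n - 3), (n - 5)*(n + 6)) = n - 5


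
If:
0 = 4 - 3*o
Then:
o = 4/3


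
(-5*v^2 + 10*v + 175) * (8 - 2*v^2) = 10*v^4 - 20*v^3 - 390*v^2 + 80*v + 1400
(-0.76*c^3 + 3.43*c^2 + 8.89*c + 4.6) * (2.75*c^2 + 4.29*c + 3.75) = -2.09*c^5 + 6.1721*c^4 + 36.3122*c^3 + 63.6506*c^2 + 53.0715*c + 17.25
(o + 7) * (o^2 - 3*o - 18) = o^3 + 4*o^2 - 39*o - 126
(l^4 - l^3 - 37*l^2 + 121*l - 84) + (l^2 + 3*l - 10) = l^4 - l^3 - 36*l^2 + 124*l - 94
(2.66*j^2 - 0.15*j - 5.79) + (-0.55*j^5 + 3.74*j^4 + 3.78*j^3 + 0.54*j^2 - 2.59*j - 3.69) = -0.55*j^5 + 3.74*j^4 + 3.78*j^3 + 3.2*j^2 - 2.74*j - 9.48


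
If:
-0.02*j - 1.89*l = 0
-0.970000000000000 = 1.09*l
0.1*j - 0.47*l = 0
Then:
No Solution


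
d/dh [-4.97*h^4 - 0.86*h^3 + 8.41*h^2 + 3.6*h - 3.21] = -19.88*h^3 - 2.58*h^2 + 16.82*h + 3.6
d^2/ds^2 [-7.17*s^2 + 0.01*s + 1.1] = -14.3400000000000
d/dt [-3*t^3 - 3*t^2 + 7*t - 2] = -9*t^2 - 6*t + 7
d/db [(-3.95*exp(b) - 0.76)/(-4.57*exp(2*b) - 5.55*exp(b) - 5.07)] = (-18.0515*exp(2*b) - 6.9464*exp(b) + 15.8085)*exp(b)/(20.8849*exp(4*b) + 50.727*exp(3*b) + 77.1423*exp(2*b) + 56.277*exp(b) + 25.7049)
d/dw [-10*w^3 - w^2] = 2*w*(-15*w - 1)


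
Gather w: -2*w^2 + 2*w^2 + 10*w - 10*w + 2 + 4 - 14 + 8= 0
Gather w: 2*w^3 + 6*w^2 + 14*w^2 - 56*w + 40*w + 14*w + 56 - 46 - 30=2*w^3 + 20*w^2 - 2*w - 20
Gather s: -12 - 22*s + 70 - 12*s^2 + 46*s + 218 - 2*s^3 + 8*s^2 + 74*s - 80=-2*s^3 - 4*s^2 + 98*s + 196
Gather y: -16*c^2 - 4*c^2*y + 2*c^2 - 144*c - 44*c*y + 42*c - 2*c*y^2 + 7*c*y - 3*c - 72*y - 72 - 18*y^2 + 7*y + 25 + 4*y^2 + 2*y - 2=-14*c^2 - 105*c + y^2*(-2*c - 14) + y*(-4*c^2 - 37*c - 63) - 49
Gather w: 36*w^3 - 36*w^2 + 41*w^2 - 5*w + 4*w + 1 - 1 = 36*w^3 + 5*w^2 - w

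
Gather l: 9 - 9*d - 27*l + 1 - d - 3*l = -10*d - 30*l + 10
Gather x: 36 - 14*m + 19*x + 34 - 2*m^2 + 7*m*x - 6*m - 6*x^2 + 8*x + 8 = -2*m^2 - 20*m - 6*x^2 + x*(7*m + 27) + 78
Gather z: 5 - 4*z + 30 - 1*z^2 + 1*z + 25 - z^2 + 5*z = -2*z^2 + 2*z + 60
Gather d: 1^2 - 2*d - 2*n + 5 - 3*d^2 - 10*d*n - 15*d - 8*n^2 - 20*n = -3*d^2 + d*(-10*n - 17) - 8*n^2 - 22*n + 6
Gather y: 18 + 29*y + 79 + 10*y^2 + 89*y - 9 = 10*y^2 + 118*y + 88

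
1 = 1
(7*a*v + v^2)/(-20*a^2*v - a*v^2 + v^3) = (7*a + v)/(-20*a^2 - a*v + v^2)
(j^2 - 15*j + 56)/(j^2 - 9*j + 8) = (j - 7)/(j - 1)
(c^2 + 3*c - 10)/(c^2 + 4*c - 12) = (c + 5)/(c + 6)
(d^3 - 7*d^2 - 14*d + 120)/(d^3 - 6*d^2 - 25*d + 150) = (d + 4)/(d + 5)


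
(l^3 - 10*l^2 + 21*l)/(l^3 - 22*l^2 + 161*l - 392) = l*(l - 3)/(l^2 - 15*l + 56)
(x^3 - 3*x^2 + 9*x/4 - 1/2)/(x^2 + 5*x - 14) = (x^2 - x + 1/4)/(x + 7)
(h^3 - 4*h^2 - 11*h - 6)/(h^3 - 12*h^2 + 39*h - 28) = (h^3 - 4*h^2 - 11*h - 6)/(h^3 - 12*h^2 + 39*h - 28)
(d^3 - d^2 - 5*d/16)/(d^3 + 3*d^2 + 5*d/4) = (16*d^2 - 16*d - 5)/(4*(4*d^2 + 12*d + 5))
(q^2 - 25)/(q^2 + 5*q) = (q - 5)/q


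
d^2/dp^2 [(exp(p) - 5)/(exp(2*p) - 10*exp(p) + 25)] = (exp(p) + 5)*exp(p)/(exp(3*p) - 15*exp(2*p) + 75*exp(p) - 125)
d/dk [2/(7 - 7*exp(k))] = 1/(14*sinh(k/2)^2)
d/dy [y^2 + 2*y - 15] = 2*y + 2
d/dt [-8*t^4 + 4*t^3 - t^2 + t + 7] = -32*t^3 + 12*t^2 - 2*t + 1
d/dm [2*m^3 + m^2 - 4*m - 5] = 6*m^2 + 2*m - 4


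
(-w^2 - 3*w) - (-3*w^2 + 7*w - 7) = 2*w^2 - 10*w + 7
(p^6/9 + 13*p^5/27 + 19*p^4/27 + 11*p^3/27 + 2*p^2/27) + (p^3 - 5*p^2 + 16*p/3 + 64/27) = p^6/9 + 13*p^5/27 + 19*p^4/27 + 38*p^3/27 - 133*p^2/27 + 16*p/3 + 64/27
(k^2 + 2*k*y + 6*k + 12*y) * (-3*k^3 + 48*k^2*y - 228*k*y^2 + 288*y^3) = -3*k^5 + 42*k^4*y - 18*k^4 - 132*k^3*y^2 + 252*k^3*y - 168*k^2*y^3 - 792*k^2*y^2 + 576*k*y^4 - 1008*k*y^3 + 3456*y^4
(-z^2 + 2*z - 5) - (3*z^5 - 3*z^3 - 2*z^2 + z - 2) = -3*z^5 + 3*z^3 + z^2 + z - 3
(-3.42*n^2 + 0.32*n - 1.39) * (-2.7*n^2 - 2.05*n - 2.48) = 9.234*n^4 + 6.147*n^3 + 11.5786*n^2 + 2.0559*n + 3.4472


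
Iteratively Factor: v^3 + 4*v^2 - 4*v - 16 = (v + 2)*(v^2 + 2*v - 8) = (v - 2)*(v + 2)*(v + 4)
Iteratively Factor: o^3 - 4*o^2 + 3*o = (o - 1)*(o^2 - 3*o) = (o - 3)*(o - 1)*(o)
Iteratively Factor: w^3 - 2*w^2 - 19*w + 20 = (w + 4)*(w^2 - 6*w + 5) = (w - 5)*(w + 4)*(w - 1)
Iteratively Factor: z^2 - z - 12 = (z + 3)*(z - 4)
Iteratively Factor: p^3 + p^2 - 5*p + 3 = (p - 1)*(p^2 + 2*p - 3) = (p - 1)*(p + 3)*(p - 1)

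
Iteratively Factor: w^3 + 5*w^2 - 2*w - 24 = (w + 3)*(w^2 + 2*w - 8) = (w + 3)*(w + 4)*(w - 2)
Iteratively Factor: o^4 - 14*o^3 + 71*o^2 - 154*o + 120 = (o - 4)*(o^3 - 10*o^2 + 31*o - 30) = (o - 4)*(o - 3)*(o^2 - 7*o + 10) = (o - 5)*(o - 4)*(o - 3)*(o - 2)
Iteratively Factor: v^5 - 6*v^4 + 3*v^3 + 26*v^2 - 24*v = (v + 2)*(v^4 - 8*v^3 + 19*v^2 - 12*v) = v*(v + 2)*(v^3 - 8*v^2 + 19*v - 12) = v*(v - 3)*(v + 2)*(v^2 - 5*v + 4) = v*(v - 3)*(v - 1)*(v + 2)*(v - 4)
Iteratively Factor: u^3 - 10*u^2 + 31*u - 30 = (u - 3)*(u^2 - 7*u + 10) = (u - 5)*(u - 3)*(u - 2)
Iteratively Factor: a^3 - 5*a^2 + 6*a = (a - 2)*(a^2 - 3*a) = (a - 3)*(a - 2)*(a)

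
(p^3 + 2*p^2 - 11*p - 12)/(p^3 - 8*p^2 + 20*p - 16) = (p^3 + 2*p^2 - 11*p - 12)/(p^3 - 8*p^2 + 20*p - 16)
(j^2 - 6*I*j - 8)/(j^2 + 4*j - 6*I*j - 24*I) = (j^2 - 6*I*j - 8)/(j^2 + j*(4 - 6*I) - 24*I)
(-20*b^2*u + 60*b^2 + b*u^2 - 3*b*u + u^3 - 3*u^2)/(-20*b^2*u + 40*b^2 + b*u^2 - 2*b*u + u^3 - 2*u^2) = (u - 3)/(u - 2)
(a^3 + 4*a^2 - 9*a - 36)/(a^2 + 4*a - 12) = (a^3 + 4*a^2 - 9*a - 36)/(a^2 + 4*a - 12)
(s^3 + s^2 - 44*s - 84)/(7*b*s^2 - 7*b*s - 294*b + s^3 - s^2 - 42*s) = (s + 2)/(7*b + s)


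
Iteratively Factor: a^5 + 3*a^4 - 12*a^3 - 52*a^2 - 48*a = (a + 2)*(a^4 + a^3 - 14*a^2 - 24*a) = (a + 2)^2*(a^3 - a^2 - 12*a) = (a + 2)^2*(a + 3)*(a^2 - 4*a) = a*(a + 2)^2*(a + 3)*(a - 4)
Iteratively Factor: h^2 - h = (h - 1)*(h)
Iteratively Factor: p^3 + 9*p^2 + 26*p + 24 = (p + 2)*(p^2 + 7*p + 12) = (p + 2)*(p + 4)*(p + 3)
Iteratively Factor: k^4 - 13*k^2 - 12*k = (k + 1)*(k^3 - k^2 - 12*k) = (k + 1)*(k + 3)*(k^2 - 4*k) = (k - 4)*(k + 1)*(k + 3)*(k)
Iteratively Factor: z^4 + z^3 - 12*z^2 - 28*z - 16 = (z + 2)*(z^3 - z^2 - 10*z - 8) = (z - 4)*(z + 2)*(z^2 + 3*z + 2) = (z - 4)*(z + 1)*(z + 2)*(z + 2)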